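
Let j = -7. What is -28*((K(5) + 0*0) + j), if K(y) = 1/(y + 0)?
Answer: 952/5 ≈ 190.40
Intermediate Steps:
K(y) = 1/y
-28*((K(5) + 0*0) + j) = -28*((1/5 + 0*0) - 7) = -28*((⅕ + 0) - 7) = -28*(⅕ - 7) = -28*(-34/5) = 952/5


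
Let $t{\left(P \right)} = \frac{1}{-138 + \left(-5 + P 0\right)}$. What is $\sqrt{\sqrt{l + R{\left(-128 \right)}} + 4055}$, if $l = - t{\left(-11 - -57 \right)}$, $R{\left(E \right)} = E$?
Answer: $\frac{\sqrt{82920695 + 143 i \sqrt{2617329}}}{143} \approx 63.679 + 0.088832 i$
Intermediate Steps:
$t{\left(P \right)} = - \frac{1}{143}$ ($t{\left(P \right)} = \frac{1}{-138 + \left(-5 + 0\right)} = \frac{1}{-138 - 5} = \frac{1}{-143} = - \frac{1}{143}$)
$l = \frac{1}{143}$ ($l = \left(-1\right) \left(- \frac{1}{143}\right) = \frac{1}{143} \approx 0.006993$)
$\sqrt{\sqrt{l + R{\left(-128 \right)}} + 4055} = \sqrt{\sqrt{\frac{1}{143} - 128} + 4055} = \sqrt{\sqrt{- \frac{18303}{143}} + 4055} = \sqrt{\frac{i \sqrt{2617329}}{143} + 4055} = \sqrt{4055 + \frac{i \sqrt{2617329}}{143}}$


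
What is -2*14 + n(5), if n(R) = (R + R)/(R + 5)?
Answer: -27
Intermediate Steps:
n(R) = 2*R/(5 + R) (n(R) = (2*R)/(5 + R) = 2*R/(5 + R))
-2*14 + n(5) = -2*14 + 2*5/(5 + 5) = -28 + 2*5/10 = -28 + 2*5*(⅒) = -28 + 1 = -27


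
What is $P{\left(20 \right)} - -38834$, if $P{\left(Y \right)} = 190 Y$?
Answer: $42634$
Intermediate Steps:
$P{\left(20 \right)} - -38834 = 190 \cdot 20 - -38834 = 3800 + 38834 = 42634$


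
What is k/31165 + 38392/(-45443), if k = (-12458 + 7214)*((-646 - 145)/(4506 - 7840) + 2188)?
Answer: -37881501596386/102645966755 ≈ -369.05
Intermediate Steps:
k = -19129018626/1667 (k = -5244*(-791/(-3334) + 2188) = -5244*(-791*(-1/3334) + 2188) = -5244*(791/3334 + 2188) = -5244*7295583/3334 = -19129018626/1667 ≈ -1.1475e+7)
k/31165 + 38392/(-45443) = -19129018626/1667/31165 + 38392/(-45443) = -19129018626/1667*1/31165 + 38392*(-1/45443) = -831696462/2258785 - 38392/45443 = -37881501596386/102645966755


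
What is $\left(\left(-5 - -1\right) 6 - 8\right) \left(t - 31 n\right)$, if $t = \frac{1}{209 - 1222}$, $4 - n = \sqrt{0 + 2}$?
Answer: $\frac{4019616}{1013} - 992 \sqrt{2} \approx 2565.1$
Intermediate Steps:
$n = 4 - \sqrt{2}$ ($n = 4 - \sqrt{0 + 2} = 4 - \sqrt{2} \approx 2.5858$)
$t = - \frac{1}{1013}$ ($t = \frac{1}{-1013} = - \frac{1}{1013} \approx -0.00098717$)
$\left(\left(-5 - -1\right) 6 - 8\right) \left(t - 31 n\right) = \left(\left(-5 - -1\right) 6 - 8\right) \left(- \frac{1}{1013} - 31 \left(4 - \sqrt{2}\right)\right) = \left(\left(-5 + 1\right) 6 - 8\right) \left(- \frac{1}{1013} - \left(124 - 31 \sqrt{2}\right)\right) = \left(\left(-4\right) 6 - 8\right) \left(- \frac{125613}{1013} + 31 \sqrt{2}\right) = \left(-24 - 8\right) \left(- \frac{125613}{1013} + 31 \sqrt{2}\right) = - 32 \left(- \frac{125613}{1013} + 31 \sqrt{2}\right) = \frac{4019616}{1013} - 992 \sqrt{2}$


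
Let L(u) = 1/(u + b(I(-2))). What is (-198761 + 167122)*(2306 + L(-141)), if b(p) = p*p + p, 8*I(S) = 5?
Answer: -653642440210/8959 ≈ -7.2959e+7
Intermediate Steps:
I(S) = 5/8 (I(S) = (⅛)*5 = 5/8)
b(p) = p + p² (b(p) = p² + p = p + p²)
L(u) = 1/(65/64 + u) (L(u) = 1/(u + 5*(1 + 5/8)/8) = 1/(u + (5/8)*(13/8)) = 1/(u + 65/64) = 1/(65/64 + u))
(-198761 + 167122)*(2306 + L(-141)) = (-198761 + 167122)*(2306 + 64/(65 + 64*(-141))) = -31639*(2306 + 64/(65 - 9024)) = -31639*(2306 + 64/(-8959)) = -31639*(2306 + 64*(-1/8959)) = -31639*(2306 - 64/8959) = -31639*20659390/8959 = -653642440210/8959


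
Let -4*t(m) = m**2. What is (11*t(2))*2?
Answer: -22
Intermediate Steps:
t(m) = -m**2/4
(11*t(2))*2 = (11*(-1/4*2**2))*2 = (11*(-1/4*4))*2 = (11*(-1))*2 = -11*2 = -22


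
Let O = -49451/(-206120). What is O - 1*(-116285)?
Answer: 23968713651/206120 ≈ 1.1629e+5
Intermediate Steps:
O = 49451/206120 (O = -49451*(-1/206120) = 49451/206120 ≈ 0.23991)
O - 1*(-116285) = 49451/206120 - 1*(-116285) = 49451/206120 + 116285 = 23968713651/206120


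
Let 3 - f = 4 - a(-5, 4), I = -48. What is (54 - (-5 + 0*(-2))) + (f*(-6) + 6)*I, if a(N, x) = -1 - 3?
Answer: -1669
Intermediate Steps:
a(N, x) = -4
f = -5 (f = 3 - (4 - 1*(-4)) = 3 - (4 + 4) = 3 - 1*8 = 3 - 8 = -5)
(54 - (-5 + 0*(-2))) + (f*(-6) + 6)*I = (54 - (-5 + 0*(-2))) + (-5*(-6) + 6)*(-48) = (54 - (-5 + 0)) + (30 + 6)*(-48) = (54 - 1*(-5)) + 36*(-48) = (54 + 5) - 1728 = 59 - 1728 = -1669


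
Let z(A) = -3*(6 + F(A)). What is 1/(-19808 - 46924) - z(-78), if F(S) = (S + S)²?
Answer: 4873171031/66732 ≈ 73026.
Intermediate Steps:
F(S) = 4*S² (F(S) = (2*S)² = 4*S²)
z(A) = -18 - 12*A² (z(A) = -3*(6 + 4*A²) = -18 - 12*A²)
1/(-19808 - 46924) - z(-78) = 1/(-19808 - 46924) - (-18 - 12*(-78)²) = 1/(-66732) - (-18 - 12*6084) = -1/66732 - (-18 - 73008) = -1/66732 - 1*(-73026) = -1/66732 + 73026 = 4873171031/66732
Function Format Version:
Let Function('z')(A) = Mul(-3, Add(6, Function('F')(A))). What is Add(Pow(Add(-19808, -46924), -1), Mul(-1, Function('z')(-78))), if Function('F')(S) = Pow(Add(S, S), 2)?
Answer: Rational(4873171031, 66732) ≈ 73026.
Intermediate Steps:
Function('F')(S) = Mul(4, Pow(S, 2)) (Function('F')(S) = Pow(Mul(2, S), 2) = Mul(4, Pow(S, 2)))
Function('z')(A) = Add(-18, Mul(-12, Pow(A, 2))) (Function('z')(A) = Mul(-3, Add(6, Mul(4, Pow(A, 2)))) = Add(-18, Mul(-12, Pow(A, 2))))
Add(Pow(Add(-19808, -46924), -1), Mul(-1, Function('z')(-78))) = Add(Pow(Add(-19808, -46924), -1), Mul(-1, Add(-18, Mul(-12, Pow(-78, 2))))) = Add(Pow(-66732, -1), Mul(-1, Add(-18, Mul(-12, 6084)))) = Add(Rational(-1, 66732), Mul(-1, Add(-18, -73008))) = Add(Rational(-1, 66732), Mul(-1, -73026)) = Add(Rational(-1, 66732), 73026) = Rational(4873171031, 66732)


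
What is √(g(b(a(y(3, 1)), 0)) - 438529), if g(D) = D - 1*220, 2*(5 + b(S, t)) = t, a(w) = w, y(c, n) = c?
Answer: I*√438754 ≈ 662.38*I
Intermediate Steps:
b(S, t) = -5 + t/2
g(D) = -220 + D (g(D) = D - 220 = -220 + D)
√(g(b(a(y(3, 1)), 0)) - 438529) = √((-220 + (-5 + (½)*0)) - 438529) = √((-220 + (-5 + 0)) - 438529) = √((-220 - 5) - 438529) = √(-225 - 438529) = √(-438754) = I*√438754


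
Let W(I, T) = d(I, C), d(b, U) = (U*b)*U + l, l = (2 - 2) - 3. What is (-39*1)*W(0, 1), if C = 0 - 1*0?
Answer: 117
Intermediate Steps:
l = -3 (l = 0 - 3 = -3)
C = 0 (C = 0 + 0 = 0)
d(b, U) = -3 + b*U² (d(b, U) = (U*b)*U - 3 = b*U² - 3 = -3 + b*U²)
W(I, T) = -3 (W(I, T) = -3 + I*0² = -3 + I*0 = -3 + 0 = -3)
(-39*1)*W(0, 1) = -39*1*(-3) = -39*(-3) = 117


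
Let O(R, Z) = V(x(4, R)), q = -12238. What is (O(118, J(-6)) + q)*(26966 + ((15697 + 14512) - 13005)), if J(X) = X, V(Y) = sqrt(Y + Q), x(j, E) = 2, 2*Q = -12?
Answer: -540552460 + 88340*I ≈ -5.4055e+8 + 88340.0*I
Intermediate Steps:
Q = -6 (Q = (1/2)*(-12) = -6)
V(Y) = sqrt(-6 + Y) (V(Y) = sqrt(Y - 6) = sqrt(-6 + Y))
O(R, Z) = 2*I (O(R, Z) = sqrt(-6 + 2) = sqrt(-4) = 2*I)
(O(118, J(-6)) + q)*(26966 + ((15697 + 14512) - 13005)) = (2*I - 12238)*(26966 + ((15697 + 14512) - 13005)) = (-12238 + 2*I)*(26966 + (30209 - 13005)) = (-12238 + 2*I)*(26966 + 17204) = (-12238 + 2*I)*44170 = -540552460 + 88340*I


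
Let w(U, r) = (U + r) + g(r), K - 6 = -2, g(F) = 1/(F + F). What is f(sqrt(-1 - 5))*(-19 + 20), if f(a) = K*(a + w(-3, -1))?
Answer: -18 + 4*I*sqrt(6) ≈ -18.0 + 9.798*I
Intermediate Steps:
g(F) = 1/(2*F)
K = 4 (K = 6 - 2 = 4)
w(U, r) = U + r + 1/(2*r) (w(U, r) = (U + r) + 1/(2*r) = U + r + 1/(2*r))
f(a) = -18 + 4*a (f(a) = 4*(a + (-3 - 1 + (1/2)/(-1))) = 4*(a + (-3 - 1 + (1/2)*(-1))) = 4*(a + (-3 - 1 - 1/2)) = 4*(a - 9/2) = 4*(-9/2 + a) = -18 + 4*a)
f(sqrt(-1 - 5))*(-19 + 20) = (-18 + 4*sqrt(-1 - 5))*(-19 + 20) = (-18 + 4*sqrt(-6))*1 = (-18 + 4*(I*sqrt(6)))*1 = (-18 + 4*I*sqrt(6))*1 = -18 + 4*I*sqrt(6)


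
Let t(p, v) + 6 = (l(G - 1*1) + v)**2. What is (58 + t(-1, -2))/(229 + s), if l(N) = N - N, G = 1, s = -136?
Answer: 56/93 ≈ 0.60215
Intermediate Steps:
l(N) = 0
t(p, v) = -6 + v**2 (t(p, v) = -6 + (0 + v)**2 = -6 + v**2)
(58 + t(-1, -2))/(229 + s) = (58 + (-6 + (-2)**2))/(229 - 136) = (58 + (-6 + 4))/93 = (58 - 2)*(1/93) = 56*(1/93) = 56/93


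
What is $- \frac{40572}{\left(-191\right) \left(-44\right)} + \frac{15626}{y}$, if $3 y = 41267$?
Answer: $- \frac{320080503}{86701967} \approx -3.6917$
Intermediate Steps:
$y = \frac{41267}{3}$ ($y = \frac{1}{3} \cdot 41267 = \frac{41267}{3} \approx 13756.0$)
$- \frac{40572}{\left(-191\right) \left(-44\right)} + \frac{15626}{y} = - \frac{40572}{\left(-191\right) \left(-44\right)} + \frac{15626}{\frac{41267}{3}} = - \frac{40572}{8404} + 15626 \cdot \frac{3}{41267} = \left(-40572\right) \frac{1}{8404} + \frac{46878}{41267} = - \frac{10143}{2101} + \frac{46878}{41267} = - \frac{320080503}{86701967}$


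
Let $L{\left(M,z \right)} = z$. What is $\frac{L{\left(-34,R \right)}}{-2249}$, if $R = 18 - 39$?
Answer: $\frac{21}{2249} \approx 0.0093375$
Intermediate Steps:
$R = -21$
$\frac{L{\left(-34,R \right)}}{-2249} = - \frac{21}{-2249} = \left(-21\right) \left(- \frac{1}{2249}\right) = \frac{21}{2249}$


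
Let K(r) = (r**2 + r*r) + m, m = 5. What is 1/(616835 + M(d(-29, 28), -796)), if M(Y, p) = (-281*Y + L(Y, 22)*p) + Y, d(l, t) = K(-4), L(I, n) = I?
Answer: 1/577023 ≈ 1.7330e-6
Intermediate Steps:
K(r) = 5 + 2*r**2 (K(r) = (r**2 + r*r) + 5 = (r**2 + r**2) + 5 = 2*r**2 + 5 = 5 + 2*r**2)
d(l, t) = 37 (d(l, t) = 5 + 2*(-4)**2 = 5 + 2*16 = 5 + 32 = 37)
M(Y, p) = -280*Y + Y*p (M(Y, p) = (-281*Y + Y*p) + Y = -280*Y + Y*p)
1/(616835 + M(d(-29, 28), -796)) = 1/(616835 + 37*(-280 - 796)) = 1/(616835 + 37*(-1076)) = 1/(616835 - 39812) = 1/577023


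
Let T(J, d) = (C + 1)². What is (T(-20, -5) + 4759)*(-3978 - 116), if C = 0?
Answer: -19487440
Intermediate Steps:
T(J, d) = 1 (T(J, d) = (0 + 1)² = 1² = 1)
(T(-20, -5) + 4759)*(-3978 - 116) = (1 + 4759)*(-3978 - 116) = 4760*(-4094) = -19487440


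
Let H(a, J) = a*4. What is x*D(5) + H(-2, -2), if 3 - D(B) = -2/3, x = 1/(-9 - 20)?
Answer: -707/87 ≈ -8.1264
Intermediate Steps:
H(a, J) = 4*a
x = -1/29 (x = 1/(-29) = -1/29 ≈ -0.034483)
D(B) = 11/3 (D(B) = 3 - (-2)/3 = 3 - 1*(-⅔) = 3 + ⅔ = 11/3)
x*D(5) + H(-2, -2) = -1/29*11/3 + 4*(-2) = -11/87 - 8 = -707/87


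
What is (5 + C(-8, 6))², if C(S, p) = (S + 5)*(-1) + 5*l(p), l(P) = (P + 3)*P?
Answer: 77284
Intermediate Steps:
l(P) = P*(3 + P) (l(P) = (3 + P)*P = P*(3 + P))
C(S, p) = -5 - S + 5*p*(3 + p) (C(S, p) = (S + 5)*(-1) + 5*(p*(3 + p)) = (5 + S)*(-1) + 5*p*(3 + p) = (-5 - S) + 5*p*(3 + p) = -5 - S + 5*p*(3 + p))
(5 + C(-8, 6))² = (5 + (-5 - 1*(-8) + 5*6*(3 + 6)))² = (5 + (-5 + 8 + 5*6*9))² = (5 + (-5 + 8 + 270))² = (5 + 273)² = 278² = 77284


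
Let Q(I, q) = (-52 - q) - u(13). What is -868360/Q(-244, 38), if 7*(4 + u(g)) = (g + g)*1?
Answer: 1519630/157 ≈ 9679.2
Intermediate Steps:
u(g) = -4 + 2*g/7 (u(g) = -4 + ((g + g)*1)/7 = -4 + ((2*g)*1)/7 = -4 + (2*g)/7 = -4 + 2*g/7)
Q(I, q) = -362/7 - q (Q(I, q) = (-52 - q) - (-4 + (2/7)*13) = (-52 - q) - (-4 + 26/7) = (-52 - q) - 1*(-2/7) = (-52 - q) + 2/7 = -362/7 - q)
-868360/Q(-244, 38) = -868360/(-362/7 - 1*38) = -868360/(-362/7 - 38) = -868360/(-628/7) = -868360*(-7/628) = 1519630/157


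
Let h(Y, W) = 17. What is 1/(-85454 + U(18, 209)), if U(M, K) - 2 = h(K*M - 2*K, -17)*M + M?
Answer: -1/85128 ≈ -1.1747e-5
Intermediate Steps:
U(M, K) = 2 + 18*M (U(M, K) = 2 + (17*M + M) = 2 + 18*M)
1/(-85454 + U(18, 209)) = 1/(-85454 + (2 + 18*18)) = 1/(-85454 + (2 + 324)) = 1/(-85454 + 326) = 1/(-85128) = -1/85128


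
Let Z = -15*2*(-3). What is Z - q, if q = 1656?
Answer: -1566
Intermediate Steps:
Z = 90 (Z = -30*(-3) = 90)
Z - q = 90 - 1*1656 = 90 - 1656 = -1566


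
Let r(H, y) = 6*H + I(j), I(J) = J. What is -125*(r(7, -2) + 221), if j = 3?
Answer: -33250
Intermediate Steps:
r(H, y) = 3 + 6*H (r(H, y) = 6*H + 3 = 3 + 6*H)
-125*(r(7, -2) + 221) = -125*((3 + 6*7) + 221) = -125*((3 + 42) + 221) = -125*(45 + 221) = -125*266 = -33250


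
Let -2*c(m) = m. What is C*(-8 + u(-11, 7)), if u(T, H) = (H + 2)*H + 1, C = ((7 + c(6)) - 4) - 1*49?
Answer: -2744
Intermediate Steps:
c(m) = -m/2
C = -49 (C = ((7 - ½*6) - 4) - 1*49 = ((7 - 3) - 4) - 49 = (4 - 4) - 49 = 0 - 49 = -49)
u(T, H) = 1 + H*(2 + H) (u(T, H) = (2 + H)*H + 1 = H*(2 + H) + 1 = 1 + H*(2 + H))
C*(-8 + u(-11, 7)) = -49*(-8 + (1 + 7² + 2*7)) = -49*(-8 + (1 + 49 + 14)) = -49*(-8 + 64) = -49*56 = -2744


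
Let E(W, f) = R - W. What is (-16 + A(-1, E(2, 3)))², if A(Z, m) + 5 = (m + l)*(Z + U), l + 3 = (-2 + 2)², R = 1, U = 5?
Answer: 1369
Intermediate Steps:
l = -3 (l = -3 + (-2 + 2)² = -3 + 0² = -3 + 0 = -3)
E(W, f) = 1 - W
A(Z, m) = -5 + (-3 + m)*(5 + Z) (A(Z, m) = -5 + (m - 3)*(Z + 5) = -5 + (-3 + m)*(5 + Z))
(-16 + A(-1, E(2, 3)))² = (-16 + (-20 - 3*(-1) + 5*(1 - 1*2) - (1 - 1*2)))² = (-16 + (-20 + 3 + 5*(1 - 2) - (1 - 2)))² = (-16 + (-20 + 3 + 5*(-1) - 1*(-1)))² = (-16 + (-20 + 3 - 5 + 1))² = (-16 - 21)² = (-37)² = 1369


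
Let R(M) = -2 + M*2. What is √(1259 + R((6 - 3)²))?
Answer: 5*√51 ≈ 35.707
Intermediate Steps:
R(M) = -2 + 2*M
√(1259 + R((6 - 3)²)) = √(1259 + (-2 + 2*(6 - 3)²)) = √(1259 + (-2 + 2*3²)) = √(1259 + (-2 + 2*9)) = √(1259 + (-2 + 18)) = √(1259 + 16) = √1275 = 5*√51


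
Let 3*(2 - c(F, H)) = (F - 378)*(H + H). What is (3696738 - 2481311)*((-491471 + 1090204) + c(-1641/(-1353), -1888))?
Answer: 204713152967573/1353 ≈ 1.5130e+11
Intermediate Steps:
c(F, H) = 2 - 2*H*(-378 + F)/3 (c(F, H) = 2 - (F - 378)*(H + H)/3 = 2 - (-378 + F)*2*H/3 = 2 - 2*H*(-378 + F)/3)
(3696738 - 2481311)*((-491471 + 1090204) + c(-1641/(-1353), -1888)) = (3696738 - 2481311)*((-491471 + 1090204) + (2 + 252*(-1888) - 2/3*(-1641/(-1353))*(-1888))) = 1215427*(598733 + (2 - 475776 - 2/3*(-1641*(-1/1353))*(-1888))) = 1215427*(598733 + (2 - 475776 - 2/3*547/451*(-1888))) = 1215427*(598733 + (2 - 475776 + 2065472/1353)) = 1215427*(598733 - 641656750/1353) = 1215427*(168428999/1353) = 204713152967573/1353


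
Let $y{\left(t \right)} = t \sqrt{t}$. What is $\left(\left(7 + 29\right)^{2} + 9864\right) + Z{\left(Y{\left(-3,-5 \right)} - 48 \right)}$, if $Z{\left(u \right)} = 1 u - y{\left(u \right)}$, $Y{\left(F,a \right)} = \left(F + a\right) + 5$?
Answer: $11109 + 51 i \sqrt{51} \approx 11109.0 + 364.21 i$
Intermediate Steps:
$Y{\left(F,a \right)} = 5 + F + a$
$y{\left(t \right)} = t^{\frac{3}{2}}$
$Z{\left(u \right)} = u - u^{\frac{3}{2}}$ ($Z{\left(u \right)} = 1 u - u^{\frac{3}{2}} = u - u^{\frac{3}{2}}$)
$\left(\left(7 + 29\right)^{2} + 9864\right) + Z{\left(Y{\left(-3,-5 \right)} - 48 \right)} = \left(\left(7 + 29\right)^{2} + 9864\right) - \left(51 + \left(\left(5 - 3 - 5\right) - 48\right)^{\frac{3}{2}}\right) = \left(36^{2} + 9864\right) - \left(51 + \left(-3 - 48\right)^{\frac{3}{2}}\right) = \left(1296 + 9864\right) - \left(51 + \left(-51\right)^{\frac{3}{2}}\right) = 11160 - \left(51 - 51 i \sqrt{51}\right) = 11109 + 51 i \sqrt{51}$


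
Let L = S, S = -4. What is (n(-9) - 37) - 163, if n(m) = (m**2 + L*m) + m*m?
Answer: -2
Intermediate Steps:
L = -4
n(m) = -4*m + 2*m**2 (n(m) = (m**2 - 4*m) + m*m = (m**2 - 4*m) + m**2 = -4*m + 2*m**2)
(n(-9) - 37) - 163 = (2*(-9)*(-2 - 9) - 37) - 163 = (2*(-9)*(-11) - 37) - 163 = (198 - 37) - 163 = 161 - 163 = -2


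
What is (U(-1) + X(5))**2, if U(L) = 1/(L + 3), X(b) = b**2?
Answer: 2601/4 ≈ 650.25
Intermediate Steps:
U(L) = 1/(3 + L)
(U(-1) + X(5))**2 = (1/(3 - 1) + 5**2)**2 = (1/2 + 25)**2 = (51/2)**2 = 2601/4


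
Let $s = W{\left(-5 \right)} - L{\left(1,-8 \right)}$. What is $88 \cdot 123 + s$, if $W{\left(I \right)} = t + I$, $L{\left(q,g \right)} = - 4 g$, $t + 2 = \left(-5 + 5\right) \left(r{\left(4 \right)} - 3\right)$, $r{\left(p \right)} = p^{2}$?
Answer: $10785$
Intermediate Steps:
$t = -2$ ($t = -2 + \left(-5 + 5\right) \left(4^{2} - 3\right) = -2 + 0 \left(16 - 3\right) = -2 + 0 \cdot 13 = -2 + 0 = -2$)
$W{\left(I \right)} = -2 + I$
$s = -39$ ($s = \left(-2 - 5\right) - \left(-4\right) \left(-8\right) = -7 - 32 = -39$)
$88 \cdot 123 + s = 88 \cdot 123 - 39 = 10824 - 39 = 10785$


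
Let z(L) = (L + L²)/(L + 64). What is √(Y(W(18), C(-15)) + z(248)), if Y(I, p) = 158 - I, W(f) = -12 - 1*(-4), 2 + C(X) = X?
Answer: √61503/13 ≈ 19.077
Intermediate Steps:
z(L) = (L + L²)/(64 + L)
C(X) = -2 + X
W(f) = -8 (W(f) = -12 + 4 = -8)
√(Y(W(18), C(-15)) + z(248)) = √((158 - 1*(-8)) + 248*(1 + 248)/(64 + 248)) = √((158 + 8) + 248*249/312) = √(166 + 248*(1/312)*249) = √(166 + 2573/13) = √(4731/13) = √61503/13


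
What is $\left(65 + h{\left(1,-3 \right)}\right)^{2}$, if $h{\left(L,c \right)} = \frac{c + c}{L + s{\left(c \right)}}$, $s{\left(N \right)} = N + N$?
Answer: $\frac{109561}{25} \approx 4382.4$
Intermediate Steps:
$s{\left(N \right)} = 2 N$
$h{\left(L,c \right)} = \frac{2 c}{L + 2 c}$ ($h{\left(L,c \right)} = \frac{c + c}{L + 2 c} = \frac{2 c}{L + 2 c}$)
$\left(65 + h{\left(1,-3 \right)}\right)^{2} = \left(65 + 2 \left(-3\right) \frac{1}{1 + 2 \left(-3\right)}\right)^{2} = \left(65 + 2 \left(-3\right) \frac{1}{1 - 6}\right)^{2} = \left(65 + 2 \left(-3\right) \frac{1}{-5}\right)^{2} = \left(65 + 2 \left(-3\right) \left(- \frac{1}{5}\right)\right)^{2} = \left(65 + \frac{6}{5}\right)^{2} = \left(\frac{331}{5}\right)^{2} = \frac{109561}{25}$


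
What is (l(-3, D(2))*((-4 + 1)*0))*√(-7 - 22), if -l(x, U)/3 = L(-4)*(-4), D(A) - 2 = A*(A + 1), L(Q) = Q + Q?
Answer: 0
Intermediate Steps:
L(Q) = 2*Q
D(A) = 2 + A*(1 + A) (D(A) = 2 + A*(A + 1) = 2 + A*(1 + A))
l(x, U) = -96 (l(x, U) = -3*2*(-4)*(-4) = -(-24)*(-4) = -3*32 = -96)
(l(-3, D(2))*((-4 + 1)*0))*√(-7 - 22) = (-96*(-4 + 1)*0)*√(-7 - 22) = (-(-288)*0)*√(-29) = (-96*0)*(I*√29) = 0*(I*√29) = 0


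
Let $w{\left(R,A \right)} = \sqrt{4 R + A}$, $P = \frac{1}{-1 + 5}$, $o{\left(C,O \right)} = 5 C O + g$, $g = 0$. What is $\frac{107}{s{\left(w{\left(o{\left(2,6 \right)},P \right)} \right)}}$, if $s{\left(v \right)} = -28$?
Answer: $- \frac{107}{28} \approx -3.8214$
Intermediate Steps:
$o{\left(C,O \right)} = 5 C O$ ($o{\left(C,O \right)} = 5 C O + 0 = 5 C O$)
$P = \frac{1}{4} \approx 0.25$
$w{\left(R,A \right)} = \sqrt{A + 4 R}$
$\frac{107}{s{\left(w{\left(o{\left(2,6 \right)},P \right)} \right)}} = \frac{107}{-28} = 107 \left(- \frac{1}{28}\right) = - \frac{107}{28}$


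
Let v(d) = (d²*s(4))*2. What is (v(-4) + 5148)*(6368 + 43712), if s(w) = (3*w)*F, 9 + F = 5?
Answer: 180888960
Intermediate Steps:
F = -4 (F = -9 + 5 = -4)
s(w) = -12*w (s(w) = (3*w)*(-4) = -12*w)
v(d) = -96*d² (v(d) = (d²*(-12*4))*2 = (d²*(-48))*2 = -48*d²*2 = -96*d²)
(v(-4) + 5148)*(6368 + 43712) = (-96*(-4)² + 5148)*(6368 + 43712) = (-96*16 + 5148)*50080 = (-1536 + 5148)*50080 = 3612*50080 = 180888960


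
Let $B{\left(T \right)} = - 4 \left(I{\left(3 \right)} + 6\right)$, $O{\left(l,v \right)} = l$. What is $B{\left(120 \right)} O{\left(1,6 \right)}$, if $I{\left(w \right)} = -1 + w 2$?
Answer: $-44$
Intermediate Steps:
$I{\left(w \right)} = -1 + 2 w$
$B{\left(T \right)} = -44$ ($B{\left(T \right)} = - 4 \left(\left(-1 + 2 \cdot 3\right) + 6\right) = - 4 \left(\left(-1 + 6\right) + 6\right) = - 4 \left(5 + 6\right) = \left(-4\right) 11 = -44$)
$B{\left(120 \right)} O{\left(1,6 \right)} = \left(-44\right) 1 = -44$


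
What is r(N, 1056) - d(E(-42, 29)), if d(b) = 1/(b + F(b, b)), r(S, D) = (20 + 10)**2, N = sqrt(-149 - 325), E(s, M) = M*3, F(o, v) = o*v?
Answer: 6890399/7656 ≈ 900.00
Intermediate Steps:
E(s, M) = 3*M
N = I*sqrt(474) (N = sqrt(-474) = I*sqrt(474) ≈ 21.772*I)
r(S, D) = 900 (r(S, D) = 30**2 = 900)
d(b) = 1/(b + b**2) (d(b) = 1/(b + b*b) = 1/(b + b**2))
r(N, 1056) - d(E(-42, 29)) = 900 - 1/((3*29)*(1 + 3*29)) = 900 - 1/(87*(1 + 87)) = 900 - 1/(87*88) = 900 - 1*1/7656 = 900 - 1/7656 = 6890399/7656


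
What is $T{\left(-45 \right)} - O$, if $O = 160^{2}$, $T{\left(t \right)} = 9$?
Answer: $-25591$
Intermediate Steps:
$O = 25600$
$T{\left(-45 \right)} - O = 9 - 25600 = -25591$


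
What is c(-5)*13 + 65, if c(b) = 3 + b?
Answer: 39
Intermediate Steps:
c(-5)*13 + 65 = (3 - 5)*13 + 65 = -2*13 + 65 = -26 + 65 = 39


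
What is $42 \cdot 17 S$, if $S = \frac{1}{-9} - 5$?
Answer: $- \frac{10948}{3} \approx -3649.3$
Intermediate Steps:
$S = - \frac{46}{9}$ ($S = - \frac{1}{9} - 5 = - \frac{46}{9} \approx -5.1111$)
$42 \cdot 17 S = 42 \cdot 17 \left(- \frac{46}{9}\right) = 714 \left(- \frac{46}{9}\right) = - \frac{10948}{3}$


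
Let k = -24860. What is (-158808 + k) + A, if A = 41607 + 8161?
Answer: -133900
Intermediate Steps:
A = 49768
(-158808 + k) + A = (-158808 - 24860) + 49768 = -183668 + 49768 = -133900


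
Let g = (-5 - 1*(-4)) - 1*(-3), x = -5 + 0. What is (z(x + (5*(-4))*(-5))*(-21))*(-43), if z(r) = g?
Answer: 1806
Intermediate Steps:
x = -5
g = 2 (g = (-5 + 4) + 3 = -1 + 3 = 2)
z(r) = 2
(z(x + (5*(-4))*(-5))*(-21))*(-43) = (2*(-21))*(-43) = -42*(-43) = 1806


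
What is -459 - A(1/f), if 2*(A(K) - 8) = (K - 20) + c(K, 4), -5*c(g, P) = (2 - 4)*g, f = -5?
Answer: -22843/50 ≈ -456.86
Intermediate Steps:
c(g, P) = 2*g/5 (c(g, P) = -(2 - 4)*g/5 = -(-2)*g/5 = 2*g/5)
A(K) = -2 + 7*K/10 (A(K) = 8 + ((K - 20) + 2*K/5)/2 = 8 + ((-20 + K) + 2*K/5)/2 = 8 + (-20 + 7*K/5)/2 = 8 + (-10 + 7*K/10) = -2 + 7*K/10)
-459 - A(1/f) = -459 - (-2 + (7/10)/(-5)) = -459 - (-2 + (7/10)*(-⅕)) = -459 - (-2 - 7/50) = -459 - 1*(-107/50) = -459 + 107/50 = -22843/50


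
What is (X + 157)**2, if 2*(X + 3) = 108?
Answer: 43264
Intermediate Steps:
X = 51 (X = -3 + (1/2)*108 = -3 + 54 = 51)
(X + 157)**2 = (51 + 157)**2 = 208**2 = 43264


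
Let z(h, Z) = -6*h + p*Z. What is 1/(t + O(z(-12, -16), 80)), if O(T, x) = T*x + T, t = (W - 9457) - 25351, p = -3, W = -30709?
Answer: -1/55797 ≈ -1.7922e-5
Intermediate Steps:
z(h, Z) = -6*h - 3*Z
t = -65517 (t = (-30709 - 9457) - 25351 = -40166 - 25351 = -65517)
O(T, x) = T + T*x
1/(t + O(z(-12, -16), 80)) = 1/(-65517 + (-6*(-12) - 3*(-16))*(1 + 80)) = 1/(-65517 + (72 + 48)*81) = 1/(-65517 + 120*81) = 1/(-65517 + 9720) = 1/(-55797) = -1/55797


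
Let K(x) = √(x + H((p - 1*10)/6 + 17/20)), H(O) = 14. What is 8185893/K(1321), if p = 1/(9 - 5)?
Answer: 2728631*√1335/445 ≈ 2.2404e+5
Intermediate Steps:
p = ¼ (p = 1/4 = ¼ ≈ 0.25000)
K(x) = √(14 + x) (K(x) = √(x + 14) = √(14 + x))
8185893/K(1321) = 8185893/(√(14 + 1321)) = 8185893/(√1335) = 8185893*(√1335/1335) = 2728631*√1335/445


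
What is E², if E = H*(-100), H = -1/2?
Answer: 2500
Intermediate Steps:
H = -½ (H = -1*½ = -½ ≈ -0.50000)
E = 50 (E = -½*(-100) = 50)
E² = 50² = 2500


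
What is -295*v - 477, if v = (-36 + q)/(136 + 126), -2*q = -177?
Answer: -280923/524 ≈ -536.11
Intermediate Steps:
q = 177/2 (q = -½*(-177) = 177/2 ≈ 88.500)
v = 105/524 (v = (-36 + 177/2)/(136 + 126) = (105/2)/262 = (105/2)*(1/262) = 105/524 ≈ 0.20038)
-295*v - 477 = -295*105/524 - 477 = -30975/524 - 477 = -280923/524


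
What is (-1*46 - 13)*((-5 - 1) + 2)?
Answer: 236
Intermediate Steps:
(-1*46 - 13)*((-5 - 1) + 2) = (-46 - 13)*(-6 + 2) = -59*(-4) = 236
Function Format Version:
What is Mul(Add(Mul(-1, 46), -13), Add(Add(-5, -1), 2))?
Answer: 236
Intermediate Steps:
Mul(Add(Mul(-1, 46), -13), Add(Add(-5, -1), 2)) = Mul(Add(-46, -13), Add(-6, 2)) = Mul(-59, -4) = 236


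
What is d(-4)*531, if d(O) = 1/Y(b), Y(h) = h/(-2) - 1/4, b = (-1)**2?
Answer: -708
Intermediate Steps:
b = 1
Y(h) = -1/4 - h/2 (Y(h) = h*(-1/2) - 1*1/4 = -h/2 - 1/4 = -1/4 - h/2)
d(O) = -4/3 (d(O) = 1/(-1/4 - 1/2*1) = 1/(-1/4 - 1/2) = 1/(-3/4) = -4/3)
d(-4)*531 = -4/3*531 = -708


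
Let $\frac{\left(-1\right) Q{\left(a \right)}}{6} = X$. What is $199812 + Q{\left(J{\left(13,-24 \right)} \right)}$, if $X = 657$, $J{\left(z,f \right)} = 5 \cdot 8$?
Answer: $195870$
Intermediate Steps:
$J{\left(z,f \right)} = 40$
$Q{\left(a \right)} = -3942$ ($Q{\left(a \right)} = \left(-6\right) 657 = -3942$)
$199812 + Q{\left(J{\left(13,-24 \right)} \right)} = 199812 - 3942 = 195870$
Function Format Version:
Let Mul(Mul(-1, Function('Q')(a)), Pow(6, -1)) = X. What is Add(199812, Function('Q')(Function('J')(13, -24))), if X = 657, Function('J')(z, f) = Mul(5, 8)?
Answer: 195870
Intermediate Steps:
Function('J')(z, f) = 40
Function('Q')(a) = -3942 (Function('Q')(a) = Mul(-6, 657) = -3942)
Add(199812, Function('Q')(Function('J')(13, -24))) = Add(199812, -3942) = 195870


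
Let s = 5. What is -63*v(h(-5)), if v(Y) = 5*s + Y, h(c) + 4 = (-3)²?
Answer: -1890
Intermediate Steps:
h(c) = 5 (h(c) = -4 + (-3)² = -4 + 9 = 5)
v(Y) = 25 + Y (v(Y) = 5*5 + Y = 25 + Y)
-63*v(h(-5)) = -63*(25 + 5) = -63*30 = -1890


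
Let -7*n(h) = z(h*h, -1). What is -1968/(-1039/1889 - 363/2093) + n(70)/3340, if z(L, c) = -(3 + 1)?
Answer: 22739495622127/8359326115 ≈ 2720.3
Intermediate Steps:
z(L, c) = -4 (z(L, c) = -1*4 = -4)
n(h) = 4/7 (n(h) = -⅐*(-4) = 4/7)
-1968/(-1039/1889 - 363/2093) + n(70)/3340 = -1968/(-1039/1889 - 363/2093) + (4/7)/3340 = -1968/(-1039*1/1889 - 363*1/2093) + (4/7)*(1/3340) = -1968/(-1039/1889 - 363/2093) + 1/5845 = -1968/(-2860334/3953677) + 1/5845 = -1968*(-3953677/2860334) + 1/5845 = 3890418168/1430167 + 1/5845 = 22739495622127/8359326115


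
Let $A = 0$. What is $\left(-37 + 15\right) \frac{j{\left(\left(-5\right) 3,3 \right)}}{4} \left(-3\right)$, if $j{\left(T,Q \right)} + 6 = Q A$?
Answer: $-99$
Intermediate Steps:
$j{\left(T,Q \right)} = -6$ ($j{\left(T,Q \right)} = -6 + Q 0 = -6 + 0 = -6$)
$\left(-37 + 15\right) \frac{j{\left(\left(-5\right) 3,3 \right)}}{4} \left(-3\right) = \left(-37 + 15\right) - \frac{6}{4} \left(-3\right) = - 22 \left(-6\right) \frac{1}{4} \left(-3\right) = - 22 \left(\left(- \frac{3}{2}\right) \left(-3\right)\right) = \left(-22\right) \frac{9}{2} = -99$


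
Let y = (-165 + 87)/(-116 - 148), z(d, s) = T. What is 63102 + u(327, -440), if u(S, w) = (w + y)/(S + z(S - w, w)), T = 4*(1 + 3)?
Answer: 952316037/15092 ≈ 63101.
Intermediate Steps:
T = 16 (T = 4*4 = 16)
z(d, s) = 16
y = 13/44 (y = -78/(-264) = -78*(-1/264) = 13/44 ≈ 0.29545)
u(S, w) = (13/44 + w)/(16 + S) (u(S, w) = (w + 13/44)/(S + 16) = (13/44 + w)/(16 + S))
63102 + u(327, -440) = 63102 + (13/44 - 440)/(16 + 327) = 63102 - 19347/44/343 = 63102 + (1/343)*(-19347/44) = 63102 - 19347/15092 = 952316037/15092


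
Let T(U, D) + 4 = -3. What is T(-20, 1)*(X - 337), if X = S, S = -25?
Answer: 2534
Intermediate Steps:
X = -25
T(U, D) = -7 (T(U, D) = -4 - 3 = -7)
T(-20, 1)*(X - 337) = -7*(-25 - 337) = -7*(-362) = 2534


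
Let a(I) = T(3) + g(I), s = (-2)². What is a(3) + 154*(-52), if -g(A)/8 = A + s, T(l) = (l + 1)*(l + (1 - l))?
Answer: -8060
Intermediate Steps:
T(l) = 1 + l (T(l) = (1 + l)*1 = 1 + l)
s = 4
g(A) = -32 - 8*A (g(A) = -8*(A + 4) = -8*(4 + A) = -32 - 8*A)
a(I) = -28 - 8*I (a(I) = (1 + 3) + (-32 - 8*I) = 4 + (-32 - 8*I) = -28 - 8*I)
a(3) + 154*(-52) = (-28 - 8*3) + 154*(-52) = (-28 - 24) - 8008 = -52 - 8008 = -8060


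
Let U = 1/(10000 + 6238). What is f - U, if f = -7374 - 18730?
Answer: -423876753/16238 ≈ -26104.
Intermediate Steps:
f = -26104
U = 1/16238 ≈ 6.1584e-5
f - U = -26104 - 1*1/16238 = -26104 - 1/16238 = -423876753/16238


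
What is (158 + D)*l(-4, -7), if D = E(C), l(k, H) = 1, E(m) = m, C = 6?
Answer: 164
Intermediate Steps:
D = 6
(158 + D)*l(-4, -7) = (158 + 6)*1 = 164*1 = 164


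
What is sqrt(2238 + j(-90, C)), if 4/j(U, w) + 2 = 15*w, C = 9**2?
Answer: 7*sqrt(67202626)/1213 ≈ 47.308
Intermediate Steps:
C = 81
j(U, w) = 4/(-2 + 15*w)
sqrt(2238 + j(-90, C)) = sqrt(2238 + 4/(-2 + 15*81)) = sqrt(2238 + 4/(-2 + 1215)) = sqrt(2238 + 4/1213) = sqrt(2714698/1213) = 7*sqrt(67202626)/1213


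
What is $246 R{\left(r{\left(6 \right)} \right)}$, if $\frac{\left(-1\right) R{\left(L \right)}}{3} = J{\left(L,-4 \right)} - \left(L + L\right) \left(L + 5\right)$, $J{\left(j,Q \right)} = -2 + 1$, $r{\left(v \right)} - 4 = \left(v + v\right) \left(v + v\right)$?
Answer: $33423282$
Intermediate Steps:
$r{\left(v \right)} = 4 + 4 v^{2}$ ($r{\left(v \right)} = 4 + \left(v + v\right) \left(v + v\right) = 4 + 2 v 2 v = 4 + 4 v^{2}$)
$J{\left(j,Q \right)} = -1$
$R{\left(L \right)} = 3 + 6 L \left(5 + L\right)$ ($R{\left(L \right)} = - 3 \left(-1 - \left(L + L\right) \left(L + 5\right)\right) = - 3 \left(-1 - 2 L \left(5 + L\right)\right) = 3 + 6 L \left(5 + L\right)$)
$246 R{\left(r{\left(6 \right)} \right)} = 246 \left(3 + 6 \left(4 + 4 \cdot 6^{2}\right)^{2} + 30 \left(4 + 4 \cdot 6^{2}\right)\right) = 246 \left(3 + 6 \left(4 + 4 \cdot 36\right)^{2} + 30 \left(4 + 4 \cdot 36\right)\right) = 246 \left(3 + 6 \left(4 + 144\right)^{2} + 30 \left(4 + 144\right)\right) = 246 \left(3 + 6 \cdot 148^{2} + 30 \cdot 148\right) = 246 \left(3 + 6 \cdot 21904 + 4440\right) = 246 \left(3 + 131424 + 4440\right) = 246 \cdot 135867 = 33423282$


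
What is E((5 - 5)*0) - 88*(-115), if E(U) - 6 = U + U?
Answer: 10126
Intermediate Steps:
E(U) = 6 + 2*U (E(U) = 6 + (U + U) = 6 + 2*U)
E((5 - 5)*0) - 88*(-115) = (6 + 2*((5 - 5)*0)) - 88*(-115) = (6 + 2*(0*0)) + 10120 = (6 + 2*0) + 10120 = (6 + 0) + 10120 = 6 + 10120 = 10126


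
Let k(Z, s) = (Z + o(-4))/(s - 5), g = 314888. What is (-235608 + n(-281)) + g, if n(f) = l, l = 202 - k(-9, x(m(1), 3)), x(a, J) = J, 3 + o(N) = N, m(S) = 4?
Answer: 79474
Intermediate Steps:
o(N) = -3 + N
k(Z, s) = (-7 + Z)/(-5 + s) (k(Z, s) = (Z + (-3 - 4))/(s - 5) = (Z - 7)/(-5 + s) = (-7 + Z)/(-5 + s))
l = 194 (l = 202 - (-7 - 9)/(-5 + 3) = 202 - (-16)/(-2) = 202 - (-1)*(-16)/2 = 202 - 1*8 = 202 - 8 = 194)
n(f) = 194
(-235608 + n(-281)) + g = (-235608 + 194) + 314888 = -235414 + 314888 = 79474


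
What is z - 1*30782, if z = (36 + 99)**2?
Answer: -12557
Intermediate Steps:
z = 18225 (z = 135**2 = 18225)
z - 1*30782 = 18225 - 1*30782 = 18225 - 30782 = -12557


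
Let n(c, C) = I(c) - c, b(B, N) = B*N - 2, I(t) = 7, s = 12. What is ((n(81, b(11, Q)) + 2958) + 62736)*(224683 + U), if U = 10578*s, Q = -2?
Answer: 23073238780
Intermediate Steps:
b(B, N) = -2 + B*N
n(c, C) = 7 - c
U = 126936 (U = 10578*12 = 126936)
((n(81, b(11, Q)) + 2958) + 62736)*(224683 + U) = (((7 - 1*81) + 2958) + 62736)*(224683 + 126936) = (((7 - 81) + 2958) + 62736)*351619 = ((-74 + 2958) + 62736)*351619 = (2884 + 62736)*351619 = 65620*351619 = 23073238780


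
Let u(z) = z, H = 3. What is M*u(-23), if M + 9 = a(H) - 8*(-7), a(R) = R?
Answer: -1150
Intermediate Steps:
M = 50 (M = -9 + (3 - 8*(-7)) = -9 + (3 + 56) = -9 + 59 = 50)
M*u(-23) = 50*(-23) = -1150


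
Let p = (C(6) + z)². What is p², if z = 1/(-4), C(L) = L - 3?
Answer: 14641/256 ≈ 57.191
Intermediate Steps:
C(L) = -3 + L
z = -¼ (z = 1*(-¼) = -¼ ≈ -0.25000)
p = 121/16 (p = ((-3 + 6) - ¼)² = (3 - ¼)² = (11/4)² = 121/16 ≈ 7.5625)
p² = (121/16)² = 14641/256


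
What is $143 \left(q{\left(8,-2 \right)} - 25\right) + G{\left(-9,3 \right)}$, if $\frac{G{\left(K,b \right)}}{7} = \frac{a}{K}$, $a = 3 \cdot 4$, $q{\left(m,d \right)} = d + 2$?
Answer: $- \frac{10753}{3} \approx -3584.3$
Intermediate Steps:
$q{\left(m,d \right)} = 2 + d$
$a = 12$
$G{\left(K,b \right)} = \frac{84}{K}$ ($G{\left(K,b \right)} = 7 \frac{12}{K} = \frac{84}{K}$)
$143 \left(q{\left(8,-2 \right)} - 25\right) + G{\left(-9,3 \right)} = 143 \left(\left(2 - 2\right) - 25\right) + \frac{84}{-9} = 143 \left(0 - 25\right) + 84 \left(- \frac{1}{9}\right) = 143 \left(-25\right) - \frac{28}{3} = -3575 - \frac{28}{3} = - \frac{10753}{3}$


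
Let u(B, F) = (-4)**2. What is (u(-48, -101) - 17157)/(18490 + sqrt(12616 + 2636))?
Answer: -158468545/170932424 + 17141*sqrt(3813)/170932424 ≈ -0.92089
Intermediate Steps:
u(B, F) = 16
(u(-48, -101) - 17157)/(18490 + sqrt(12616 + 2636)) = (16 - 17157)/(18490 + sqrt(12616 + 2636)) = -17141/(18490 + sqrt(15252)) = -17141/(18490 + 2*sqrt(3813))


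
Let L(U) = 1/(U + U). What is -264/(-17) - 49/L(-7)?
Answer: 11926/17 ≈ 701.53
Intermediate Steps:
L(U) = 1/(2*U)
-264/(-17) - 49/L(-7) = -264/(-17) - 49/((½)/(-7)) = -264*(-1/17) - 49/((½)*(-⅐)) = 264/17 - 49/(-1/14) = 264/17 - 49*(-14) = 264/17 + 686 = 11926/17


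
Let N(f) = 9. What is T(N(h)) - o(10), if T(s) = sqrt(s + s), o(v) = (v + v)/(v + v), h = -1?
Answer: -1 + 3*sqrt(2) ≈ 3.2426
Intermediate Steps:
o(v) = 1 (o(v) = (2*v)/((2*v)) = (2*v)*(1/(2*v)) = 1)
T(s) = sqrt(2)*sqrt(s) (T(s) = sqrt(2*s) = sqrt(2)*sqrt(s))
T(N(h)) - o(10) = sqrt(2)*sqrt(9) - 1*1 = sqrt(2)*3 - 1 = 3*sqrt(2) - 1 = -1 + 3*sqrt(2)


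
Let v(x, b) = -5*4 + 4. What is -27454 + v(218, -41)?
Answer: -27470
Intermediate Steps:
v(x, b) = -16 (v(x, b) = -20 + 4 = -16)
-27454 + v(218, -41) = -27454 - 16 = -27470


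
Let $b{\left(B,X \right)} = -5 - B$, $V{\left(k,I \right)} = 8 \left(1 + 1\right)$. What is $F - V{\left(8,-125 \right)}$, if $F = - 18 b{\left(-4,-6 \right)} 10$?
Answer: $164$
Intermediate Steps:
$V{\left(k,I \right)} = 16$ ($V{\left(k,I \right)} = 8 \cdot 2 = 16$)
$F = 180$ ($F = - 18 \left(-5 - -4\right) 10 = - 18 \left(-5 + 4\right) 10 = \left(-18\right) \left(-1\right) 10 = 18 \cdot 10 = 180$)
$F - V{\left(8,-125 \right)} = 180 - 16 = 164$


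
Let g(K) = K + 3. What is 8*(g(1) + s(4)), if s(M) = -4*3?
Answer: -64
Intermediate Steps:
s(M) = -12
g(K) = 3 + K
8*(g(1) + s(4)) = 8*((3 + 1) - 12) = 8*(4 - 12) = 8*(-8) = -64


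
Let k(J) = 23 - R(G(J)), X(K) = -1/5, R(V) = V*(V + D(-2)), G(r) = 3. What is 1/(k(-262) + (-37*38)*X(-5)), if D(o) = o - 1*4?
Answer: 5/1566 ≈ 0.0031928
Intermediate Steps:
D(o) = -4 + o (D(o) = o - 4 = -4 + o)
R(V) = V*(-6 + V) (R(V) = V*(V + (-4 - 2)) = V*(V - 6) = V*(-6 + V))
X(K) = -⅕ (X(K) = -1*⅕ = -⅕)
k(J) = 32 (k(J) = 23 - 3*(-6 + 3) = 23 - 3*(-3) = 23 - 1*(-9) = 23 + 9 = 32)
1/(k(-262) + (-37*38)*X(-5)) = 1/(32 - 37*38*(-⅕)) = 1/(32 - 1406*(-⅕)) = 1/(32 + 1406/5) = 1/(1566/5) = 5/1566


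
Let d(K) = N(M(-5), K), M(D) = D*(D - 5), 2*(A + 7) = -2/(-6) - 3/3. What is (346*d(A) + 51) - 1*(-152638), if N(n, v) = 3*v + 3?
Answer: 146115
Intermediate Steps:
A = -22/3 (A = -7 + (-2/(-6) - 3/3)/2 = -7 + (-2*(-⅙) - 3*⅓)/2 = -7 + (⅓ - 1)/2 = -7 + (½)*(-⅔) = -7 - ⅓ = -22/3 ≈ -7.3333)
M(D) = D*(-5 + D)
N(n, v) = 3 + 3*v
d(K) = 3 + 3*K
(346*d(A) + 51) - 1*(-152638) = (346*(3 + 3*(-22/3)) + 51) - 1*(-152638) = (346*(3 - 22) + 51) + 152638 = (346*(-19) + 51) + 152638 = (-6574 + 51) + 152638 = -6523 + 152638 = 146115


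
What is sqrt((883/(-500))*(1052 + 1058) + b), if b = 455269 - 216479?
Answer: sqrt(23506374)/10 ≈ 484.83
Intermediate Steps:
b = 238790
sqrt((883/(-500))*(1052 + 1058) + b) = sqrt((883/(-500))*(1052 + 1058) + 238790) = sqrt((883*(-1/500))*2110 + 238790) = sqrt(-883/500*2110 + 238790) = sqrt(-186313/50 + 238790) = sqrt(11753187/50) = sqrt(23506374)/10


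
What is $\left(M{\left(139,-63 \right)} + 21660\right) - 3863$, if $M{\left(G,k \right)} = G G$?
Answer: $37118$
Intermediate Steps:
$M{\left(G,k \right)} = G^{2}$
$\left(M{\left(139,-63 \right)} + 21660\right) - 3863 = \left(139^{2} + 21660\right) - 3863 = \left(19321 + 21660\right) - 3863 = 40981 - 3863 = 37118$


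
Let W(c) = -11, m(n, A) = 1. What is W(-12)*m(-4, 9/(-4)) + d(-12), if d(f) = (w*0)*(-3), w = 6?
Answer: -11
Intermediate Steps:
d(f) = 0 (d(f) = (6*0)*(-3) = 0*(-3) = 0)
W(-12)*m(-4, 9/(-4)) + d(-12) = -11*1 + 0 = -11 + 0 = -11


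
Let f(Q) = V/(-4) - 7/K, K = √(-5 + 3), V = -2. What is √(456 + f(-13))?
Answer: √(1826 + 14*I*√2)/2 ≈ 21.366 + 0.11583*I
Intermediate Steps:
K = I*√2 (K = √(-2) = I*√2 ≈ 1.4142*I)
f(Q) = ½ + 7*I*√2/2 (f(Q) = -2/(-4) - 7*(-I*√2/2) = -2*(-¼) - (-7)*I*√2/2 = ½ + 7*I*√2/2)
√(456 + f(-13)) = √(456 + (½ + 7*I*√2/2)) = √(913/2 + 7*I*√2/2)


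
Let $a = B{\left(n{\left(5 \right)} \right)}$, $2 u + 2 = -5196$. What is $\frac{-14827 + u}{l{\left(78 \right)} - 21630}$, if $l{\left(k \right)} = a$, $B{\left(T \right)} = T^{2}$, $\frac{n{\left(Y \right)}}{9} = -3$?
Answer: $\frac{17426}{20901} \approx 0.83374$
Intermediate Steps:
$u = -2599$ ($u = -1 + \frac{1}{2} \left(-5196\right) = -1 - 2598 = -2599$)
$n{\left(Y \right)} = -27$ ($n{\left(Y \right)} = 9 \left(-3\right) = -27$)
$a = 729$ ($a = \left(-27\right)^{2} = 729$)
$l{\left(k \right)} = 729$
$\frac{-14827 + u}{l{\left(78 \right)} - 21630} = \frac{-14827 - 2599}{729 - 21630} = - \frac{17426}{-20901} = \left(-17426\right) \left(- \frac{1}{20901}\right) = \frac{17426}{20901}$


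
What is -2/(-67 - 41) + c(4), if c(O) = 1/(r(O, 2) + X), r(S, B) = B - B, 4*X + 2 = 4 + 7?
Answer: 25/54 ≈ 0.46296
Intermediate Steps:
X = 9/4 (X = -½ + (4 + 7)/4 = -½ + (¼)*11 = -½ + 11/4 = 9/4 ≈ 2.2500)
r(S, B) = 0
c(O) = 4/9 (c(O) = 1/(0 + 9/4) = 1/(9/4) = 4/9)
-2/(-67 - 41) + c(4) = -2/(-67 - 41) + 4/9 = -2/(-108) + 4/9 = -2*(-1/108) + 4/9 = 1/54 + 4/9 = 25/54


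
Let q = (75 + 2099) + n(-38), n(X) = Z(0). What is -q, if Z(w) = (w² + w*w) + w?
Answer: -2174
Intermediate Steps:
Z(w) = w + 2*w² (Z(w) = (w² + w²) + w = 2*w² + w = w + 2*w²)
n(X) = 0 (n(X) = 0*(1 + 2*0) = 0*(1 + 0) = 0*1 = 0)
q = 2174 (q = (75 + 2099) + 0 = 2174 + 0 = 2174)
-q = -1*2174 = -2174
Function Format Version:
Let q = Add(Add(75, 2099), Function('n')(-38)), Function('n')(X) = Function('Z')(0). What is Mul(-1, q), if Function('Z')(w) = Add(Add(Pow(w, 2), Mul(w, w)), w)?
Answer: -2174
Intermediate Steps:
Function('Z')(w) = Add(w, Mul(2, Pow(w, 2))) (Function('Z')(w) = Add(Add(Pow(w, 2), Pow(w, 2)), w) = Add(Mul(2, Pow(w, 2)), w) = Add(w, Mul(2, Pow(w, 2))))
Function('n')(X) = 0 (Function('n')(X) = Mul(0, Add(1, Mul(2, 0))) = Mul(0, Add(1, 0)) = Mul(0, 1) = 0)
q = 2174 (q = Add(Add(75, 2099), 0) = Add(2174, 0) = 2174)
Mul(-1, q) = Mul(-1, 2174) = -2174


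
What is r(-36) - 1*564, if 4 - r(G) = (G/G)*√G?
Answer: -560 - 6*I ≈ -560.0 - 6.0*I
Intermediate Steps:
r(G) = 4 - √G (r(G) = 4 - G/G*√G = 4 - √G)
r(-36) - 1*564 = (4 - √(-36)) - 1*564 = (4 - 6*I) - 564 = -560 - 6*I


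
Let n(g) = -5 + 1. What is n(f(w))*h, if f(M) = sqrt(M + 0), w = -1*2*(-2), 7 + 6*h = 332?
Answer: -650/3 ≈ -216.67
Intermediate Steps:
h = 325/6 (h = -7/6 + (1/6)*332 = -7/6 + 166/3 = 325/6 ≈ 54.167)
w = 4 (w = -2*(-2) = 4)
f(M) = sqrt(M)
n(g) = -4
n(f(w))*h = -4*325/6 = -650/3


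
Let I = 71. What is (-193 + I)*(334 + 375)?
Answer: -86498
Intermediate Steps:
(-193 + I)*(334 + 375) = (-193 + 71)*(334 + 375) = -122*709 = -86498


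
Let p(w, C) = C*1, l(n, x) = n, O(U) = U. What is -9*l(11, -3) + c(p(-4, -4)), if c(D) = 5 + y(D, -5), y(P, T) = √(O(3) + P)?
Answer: -94 + I ≈ -94.0 + 1.0*I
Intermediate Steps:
p(w, C) = C
y(P, T) = √(3 + P)
c(D) = 5 + √(3 + D)
-9*l(11, -3) + c(p(-4, -4)) = -9*11 + (5 + √(3 - 4)) = -99 + (5 + √(-1)) = -99 + (5 + I) = -94 + I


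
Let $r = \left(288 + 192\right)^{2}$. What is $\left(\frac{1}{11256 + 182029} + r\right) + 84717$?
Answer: $\frac{60907389346}{193285} \approx 3.1512 \cdot 10^{5}$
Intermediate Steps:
$r = 230400$ ($r = 480^{2} = 230400$)
$\left(\frac{1}{11256 + 182029} + r\right) + 84717 = \left(\frac{1}{11256 + 182029} + 230400\right) + 84717 = \left(\frac{1}{193285} + 230400\right) + 84717 = \frac{44532864001}{193285} + 84717 = \frac{60907389346}{193285}$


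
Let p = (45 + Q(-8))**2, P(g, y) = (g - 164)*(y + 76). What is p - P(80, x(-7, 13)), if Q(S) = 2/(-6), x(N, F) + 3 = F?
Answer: 82972/9 ≈ 9219.1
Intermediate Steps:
x(N, F) = -3 + F
Q(S) = -1/3 (Q(S) = 2*(-1/6) = -1/3)
P(g, y) = (-164 + g)*(76 + y)
p = 17956/9 (p = (45 - 1/3)**2 = (134/3)**2 = 17956/9 ≈ 1995.1)
p - P(80, x(-7, 13)) = 17956/9 - (-12464 - 164*(-3 + 13) + 76*80 + 80*(-3 + 13)) = 17956/9 - (-12464 - 164*10 + 6080 + 80*10) = 17956/9 - (-12464 - 1640 + 6080 + 800) = 17956/9 - 1*(-7224) = 17956/9 + 7224 = 82972/9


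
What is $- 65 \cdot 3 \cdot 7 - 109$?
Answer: $-1474$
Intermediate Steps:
$- 65 \cdot 3 \cdot 7 - 109 = \left(-65\right) 21 - 109 = -1365 - 109 = -1474$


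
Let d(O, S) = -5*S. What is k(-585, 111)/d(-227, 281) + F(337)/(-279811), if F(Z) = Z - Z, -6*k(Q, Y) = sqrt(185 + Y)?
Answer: sqrt(74)/4215 ≈ 0.0020409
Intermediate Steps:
k(Q, Y) = -sqrt(185 + Y)/6
F(Z) = 0
k(-585, 111)/d(-227, 281) + F(337)/(-279811) = (-sqrt(185 + 111)/6)/((-5*281)) + 0/(-279811) = -sqrt(74)/3/(-1405) + 0*(-1/279811) = -sqrt(74)/3*(-1/1405) + 0 = sqrt(74)/4215 + 0 = sqrt(74)/4215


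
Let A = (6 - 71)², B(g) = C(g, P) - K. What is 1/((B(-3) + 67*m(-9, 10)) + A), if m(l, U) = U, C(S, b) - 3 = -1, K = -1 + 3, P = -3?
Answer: 1/4895 ≈ 0.00020429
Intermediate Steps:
K = 2
C(S, b) = 2 (C(S, b) = 3 - 1 = 2)
B(g) = 0 (B(g) = 2 - 1*2 = 2 - 2 = 0)
A = 4225 (A = (-65)² = 4225)
1/((B(-3) + 67*m(-9, 10)) + A) = 1/((0 + 67*10) + 4225) = 1/((0 + 670) + 4225) = 1/(670 + 4225) = 1/4895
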